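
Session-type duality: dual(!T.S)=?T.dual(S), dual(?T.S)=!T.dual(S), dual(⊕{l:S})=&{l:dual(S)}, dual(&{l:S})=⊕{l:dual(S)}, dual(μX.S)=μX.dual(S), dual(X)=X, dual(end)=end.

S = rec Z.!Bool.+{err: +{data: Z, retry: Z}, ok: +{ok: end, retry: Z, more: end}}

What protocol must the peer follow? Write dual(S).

rec Z.?Bool.&{err: &{data: Z, retry: Z}, ok: &{ok: end, retry: Z, more: end}}

rec Z = rec Z  (rec unchanged)
  !Bool = ?Bool
    +{err,ok} = &{err,ok}  (internal→external)
      case err:
        +{data,retry} = &{data,retry}  (internal→external)
          case data:
            Z self-dual
          case retry:
            Z self-dual
      case ok:
        +{ok,retry,more} = &{ok,retry,more}  (internal→external)
          case ok:
            end self-dual
          case retry:
            Z self-dual
          case more:
            end self-dual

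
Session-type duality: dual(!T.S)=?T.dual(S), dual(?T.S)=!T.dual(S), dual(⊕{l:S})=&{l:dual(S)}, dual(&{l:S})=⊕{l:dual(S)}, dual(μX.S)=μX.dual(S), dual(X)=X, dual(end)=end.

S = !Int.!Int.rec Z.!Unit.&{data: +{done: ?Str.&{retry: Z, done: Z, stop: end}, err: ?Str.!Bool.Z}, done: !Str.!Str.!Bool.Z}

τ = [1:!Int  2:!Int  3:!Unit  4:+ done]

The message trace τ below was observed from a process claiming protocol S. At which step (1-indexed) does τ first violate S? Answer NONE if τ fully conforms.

4

@1 !Int  ok  residual = !Int.rec Z.…
@2 !Int  ok  residual = rec Z.…
@3 !Unit  ok  residual = &{data: +{done: ?Str.&{retry: rec Z.…, done: rec Z.…, stop: end}, err: ?Str.!Bool.rec Z.…}, done: !Str.!Str.!Bool.rec Z.…}
@4 got + done, protocol expects & data or & done  ✗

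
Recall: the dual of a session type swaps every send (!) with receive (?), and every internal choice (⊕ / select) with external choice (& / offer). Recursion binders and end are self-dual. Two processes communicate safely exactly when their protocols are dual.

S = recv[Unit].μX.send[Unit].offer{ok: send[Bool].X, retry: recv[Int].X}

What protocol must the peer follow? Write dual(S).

send[Unit].μX.recv[Unit].select{ok: recv[Bool].X, retry: send[Int].X}

recv[Unit] → send[Unit]
  μX → μX  (rec unchanged)
    send[Unit] → recv[Unit]
      offer{ok,retry} → select{ok,retry}  (offer→select)
        • ok:
          send[Bool] → recv[Bool]
            X ↦ X
        • retry:
          recv[Int] → send[Int]
            X ↦ X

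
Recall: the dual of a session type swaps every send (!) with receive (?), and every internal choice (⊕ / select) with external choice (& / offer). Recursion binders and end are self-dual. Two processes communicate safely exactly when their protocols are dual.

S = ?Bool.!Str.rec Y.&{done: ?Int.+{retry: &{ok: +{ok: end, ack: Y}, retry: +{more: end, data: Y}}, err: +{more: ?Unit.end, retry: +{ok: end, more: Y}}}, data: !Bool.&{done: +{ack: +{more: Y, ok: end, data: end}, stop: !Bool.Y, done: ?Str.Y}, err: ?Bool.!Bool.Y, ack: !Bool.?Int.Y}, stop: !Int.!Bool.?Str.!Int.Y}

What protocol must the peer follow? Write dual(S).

?Bool = !Bool
  !Str = ?Str
    rec Y = rec Y  (rec unchanged)
      &{done,data,stop} = +{done,data,stop}  (external→internal)
        case done:
          ?Int = !Int
            +{retry,err} = &{retry,err}  (internal→external)
              case retry:
                &{ok,retry} = +{ok,retry}  (external→internal)
                  case ok:
                    +{ok,ack} = &{ok,ack}  (internal→external)
                      case ok:
                        dual(end) = end
                      case ack:
                        dual(Y) = Y
                  case retry:
                    +{more,data} = &{more,data}  (internal→external)
                      case more:
                        dual(end) = end
                      case data:
                        dual(Y) = Y
              case err:
                +{more,retry} = &{more,retry}  (internal→external)
                  case more:
                    ?Unit = !Unit
                      dual(end) = end
                  case retry:
                    +{ok,more} = &{ok,more}  (internal→external)
                      case ok:
                        dual(end) = end
                      case more:
                        dual(Y) = Y
        case data:
          !Bool = ?Bool
            &{done,err,ack} = +{done,err,ack}  (external→internal)
              case done:
                +{ack,stop,done} = &{ack,stop,done}  (internal→external)
                  case ack:
                    +{more,ok,data} = &{more,ok,data}  (internal→external)
                      case more:
                        dual(Y) = Y
                      case ok:
                        dual(end) = end
                      case data:
                        dual(end) = end
                  case stop:
                    !Bool = ?Bool
                      dual(Y) = Y
                  case done:
                    ?Str = !Str
                      dual(Y) = Y
              case err:
                ?Bool = !Bool
                  !Bool = ?Bool
                    dual(Y) = Y
              case ack:
                !Bool = ?Bool
                  ?Int = !Int
                    dual(Y) = Y
        case stop:
          !Int = ?Int
            !Bool = ?Bool
              ?Str = !Str
                !Int = ?Int
                  dual(Y) = Y

!Bool.?Str.rec Y.+{done: !Int.&{retry: +{ok: &{ok: end, ack: Y}, retry: &{more: end, data: Y}}, err: &{more: !Unit.end, retry: &{ok: end, more: Y}}}, data: ?Bool.+{done: &{ack: &{more: Y, ok: end, data: end}, stop: ?Bool.Y, done: !Str.Y}, err: !Bool.?Bool.Y, ack: ?Bool.!Int.Y}, stop: ?Int.?Bool.!Str.?Int.Y}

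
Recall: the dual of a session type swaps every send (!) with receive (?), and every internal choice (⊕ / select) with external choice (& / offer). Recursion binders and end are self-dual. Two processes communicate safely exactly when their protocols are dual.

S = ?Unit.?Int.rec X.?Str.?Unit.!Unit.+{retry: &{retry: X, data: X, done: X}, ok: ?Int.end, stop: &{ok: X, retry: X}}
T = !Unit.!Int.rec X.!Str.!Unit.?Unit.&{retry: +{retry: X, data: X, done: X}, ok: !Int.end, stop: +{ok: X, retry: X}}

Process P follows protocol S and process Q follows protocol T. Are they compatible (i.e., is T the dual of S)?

YES

?Unit ‖ !Unit  ok
  ?Int ‖ !Int  ok
    rec X ‖ rec X  ok (rec unchanged)
      ?Str ‖ !Str  ok
        ?Unit ‖ !Unit  ok
          !Unit ‖ ?Unit  ok
            +{retry,ok,stop} ‖ &{retry,ok,stop}  ok label sets agree
              [retry]
                &{retry,data,done} ‖ +{retry,data,done}  ok label sets agree
                  [retry]
                    X ‖ X  ok
                  [data]
                    X ‖ X  ok
                  [done]
                    X ‖ X  ok
              [ok]
                ?Int ‖ !Int  ok
                  end ‖ end  ok
              [stop]
                &{ok,retry} ‖ +{ok,retry}  ok label sets agree
                  [ok]
                    X ‖ X  ok
                  [retry]
                    X ‖ X  ok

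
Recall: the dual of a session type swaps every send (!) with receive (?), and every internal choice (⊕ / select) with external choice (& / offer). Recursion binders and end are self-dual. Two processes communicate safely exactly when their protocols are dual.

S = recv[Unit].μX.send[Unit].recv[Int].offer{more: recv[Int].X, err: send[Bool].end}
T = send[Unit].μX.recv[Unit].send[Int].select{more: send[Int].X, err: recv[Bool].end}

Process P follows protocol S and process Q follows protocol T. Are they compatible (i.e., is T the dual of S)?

YES

recv[Unit] ‖ send[Unit]  ok
  μX ‖ μX  ok (rec unchanged)
    send[Unit] ‖ recv[Unit]  ok
      recv[Int] ‖ send[Int]  ok
        offer{more,err} ‖ select{more,err}  ok same labels
          case more:
            recv[Int] ‖ send[Int]  ok
              X ‖ X  ok
          case err:
            send[Bool] ‖ recv[Bool]  ok
              end ‖ end  ok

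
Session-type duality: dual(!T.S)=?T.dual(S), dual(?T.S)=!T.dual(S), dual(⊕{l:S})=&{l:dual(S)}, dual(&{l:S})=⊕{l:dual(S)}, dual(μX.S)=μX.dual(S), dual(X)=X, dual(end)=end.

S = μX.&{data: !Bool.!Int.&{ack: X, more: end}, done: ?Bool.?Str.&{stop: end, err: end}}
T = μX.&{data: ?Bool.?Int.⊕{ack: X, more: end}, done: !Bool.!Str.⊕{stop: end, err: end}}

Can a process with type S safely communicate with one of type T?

μX | μX  match (rec unchanged)
  &{data,done} | &{data,done}  ✗ choice polarity not flipped — not dual

NO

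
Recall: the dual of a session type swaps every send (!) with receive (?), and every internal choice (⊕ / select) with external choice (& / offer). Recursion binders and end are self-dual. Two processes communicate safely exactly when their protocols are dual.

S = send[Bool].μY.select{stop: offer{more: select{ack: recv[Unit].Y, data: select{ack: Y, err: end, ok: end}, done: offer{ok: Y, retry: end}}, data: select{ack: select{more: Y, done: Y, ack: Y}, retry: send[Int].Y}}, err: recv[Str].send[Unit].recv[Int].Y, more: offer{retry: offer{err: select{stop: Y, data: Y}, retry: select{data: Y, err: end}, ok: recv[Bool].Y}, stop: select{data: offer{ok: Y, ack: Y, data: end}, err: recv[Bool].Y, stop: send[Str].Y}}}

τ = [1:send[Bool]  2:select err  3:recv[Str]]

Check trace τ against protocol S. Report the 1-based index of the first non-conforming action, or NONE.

[1] send[Bool]  ✓  now at μY.…
[2] select err  ✓  now at recv[Str].send[Unit].recv[Int].μY.…
[3] recv[Str]  ✓  now at send[Unit].recv[Int].μY.…
all 3 steps conform

NONE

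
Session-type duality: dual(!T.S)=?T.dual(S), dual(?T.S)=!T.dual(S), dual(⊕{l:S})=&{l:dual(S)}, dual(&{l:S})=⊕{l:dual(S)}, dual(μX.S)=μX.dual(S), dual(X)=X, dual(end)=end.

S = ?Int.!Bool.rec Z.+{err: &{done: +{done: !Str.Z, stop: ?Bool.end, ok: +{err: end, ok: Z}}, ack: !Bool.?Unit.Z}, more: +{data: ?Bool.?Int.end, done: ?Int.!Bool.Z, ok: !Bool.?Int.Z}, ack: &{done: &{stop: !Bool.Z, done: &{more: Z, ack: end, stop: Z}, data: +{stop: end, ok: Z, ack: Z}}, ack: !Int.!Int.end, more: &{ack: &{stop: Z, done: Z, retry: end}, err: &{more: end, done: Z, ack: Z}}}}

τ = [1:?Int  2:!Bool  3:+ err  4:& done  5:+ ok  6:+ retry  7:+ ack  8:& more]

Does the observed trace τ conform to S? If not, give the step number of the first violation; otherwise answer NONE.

@1 ?Int  ok  now at !Bool.rec Z.…
@2 !Bool  ok  now at rec Z.…
@3 + err  ok  now at &{done: +{done: !Str.rec Z.…, stop: ?Bool.end, ok: +{err: end, ok: rec Z.…}}, ack: !Bool.?Unit.rec Z.…}
@4 & done  ok  now at +{done: !Str.rec Z.…, stop: ?Bool.end, ok: +{err: end, ok: rec Z.…}}
@5 + ok  ok  now at +{err: end, ok: rec Z.…}
@6 got + retry, protocol expects + err or + ok  ✗

6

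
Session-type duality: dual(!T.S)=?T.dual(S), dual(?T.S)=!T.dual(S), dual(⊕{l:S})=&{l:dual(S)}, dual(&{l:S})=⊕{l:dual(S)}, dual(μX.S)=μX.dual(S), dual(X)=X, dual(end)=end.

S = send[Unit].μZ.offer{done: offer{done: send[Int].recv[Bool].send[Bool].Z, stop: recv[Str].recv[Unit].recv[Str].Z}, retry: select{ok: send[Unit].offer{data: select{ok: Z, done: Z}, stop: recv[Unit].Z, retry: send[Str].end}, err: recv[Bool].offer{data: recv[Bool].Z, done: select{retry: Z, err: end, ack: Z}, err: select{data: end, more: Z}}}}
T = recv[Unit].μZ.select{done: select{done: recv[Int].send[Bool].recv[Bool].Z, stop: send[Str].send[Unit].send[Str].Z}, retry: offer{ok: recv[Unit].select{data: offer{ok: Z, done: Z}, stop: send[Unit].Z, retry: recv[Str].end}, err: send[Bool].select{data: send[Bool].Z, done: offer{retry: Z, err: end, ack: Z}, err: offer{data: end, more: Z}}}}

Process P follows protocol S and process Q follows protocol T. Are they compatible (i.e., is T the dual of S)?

YES

send[Unit] ‖ recv[Unit]  match
  μZ ‖ μZ  match (binder kept)
    offer{done,retry} ‖ select{done,retry}  match label sets agree
      • done:
        offer{done,stop} ‖ select{done,stop}  match label sets agree
          • done:
            send[Int] ‖ recv[Int]  match
              recv[Bool] ‖ send[Bool]  match
                send[Bool] ‖ recv[Bool]  match
                  Z ‖ Z  match
          • stop:
            recv[Str] ‖ send[Str]  match
              recv[Unit] ‖ send[Unit]  match
                recv[Str] ‖ send[Str]  match
                  Z ‖ Z  match
      • retry:
        select{ok,err} ‖ offer{ok,err}  match label sets agree
          • ok:
            send[Unit] ‖ recv[Unit]  match
              offer{data,stop,retry} ‖ select{data,stop,retry}  match label sets agree
                • data:
                  select{ok,done} ‖ offer{ok,done}  match label sets agree
                    • ok:
                      Z ‖ Z  match
                    • done:
                      Z ‖ Z  match
                • stop:
                  recv[Unit] ‖ send[Unit]  match
                    Z ‖ Z  match
                • retry:
                  send[Str] ‖ recv[Str]  match
                    end ‖ end  match
          • err:
            recv[Bool] ‖ send[Bool]  match
              offer{data,done,err} ‖ select{data,done,err}  match label sets agree
                • data:
                  recv[Bool] ‖ send[Bool]  match
                    Z ‖ Z  match
                • done:
                  select{retry,err,ack} ‖ offer{retry,err,ack}  match label sets agree
                    • retry:
                      Z ‖ Z  match
                    • err:
                      end ‖ end  match
                    • ack:
                      Z ‖ Z  match
                • err:
                  select{data,more} ‖ offer{data,more}  match label sets agree
                    • data:
                      end ‖ end  match
                    • more:
                      Z ‖ Z  match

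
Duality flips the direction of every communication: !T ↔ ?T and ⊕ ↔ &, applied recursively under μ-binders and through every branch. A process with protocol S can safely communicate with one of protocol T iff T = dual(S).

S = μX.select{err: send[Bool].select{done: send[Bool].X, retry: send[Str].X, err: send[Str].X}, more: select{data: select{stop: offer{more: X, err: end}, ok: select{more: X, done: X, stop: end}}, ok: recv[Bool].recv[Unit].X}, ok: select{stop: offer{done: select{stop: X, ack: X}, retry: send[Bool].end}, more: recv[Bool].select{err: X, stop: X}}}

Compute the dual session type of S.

μX.offer{err: recv[Bool].offer{done: recv[Bool].X, retry: recv[Str].X, err: recv[Str].X}, more: offer{data: offer{stop: select{more: X, err: end}, ok: offer{more: X, done: X, stop: end}}, ok: send[Bool].send[Unit].X}, ok: offer{stop: select{done: offer{stop: X, ack: X}, retry: recv[Bool].end}, more: send[Bool].offer{err: X, stop: X}}}

μX → μX  (binder kept)
  select{err,more,ok} → offer{err,more,ok}  (select→offer)
    • err:
      send[Bool] → recv[Bool]
        select{done,retry,err} → offer{done,retry,err}  (select→offer)
          • done:
            send[Bool] → recv[Bool]
              dual(X) = X
          • retry:
            send[Str] → recv[Str]
              dual(X) = X
          • err:
            send[Str] → recv[Str]
              dual(X) = X
    • more:
      select{data,ok} → offer{data,ok}  (select→offer)
        • data:
          select{stop,ok} → offer{stop,ok}  (select→offer)
            • stop:
              offer{more,err} → select{more,err}  (&→⊕)
                • more:
                  dual(X) = X
                • err:
                  dual(end) = end
            • ok:
              select{more,done,stop} → offer{more,done,stop}  (select→offer)
                • more:
                  dual(X) = X
                • done:
                  dual(X) = X
                • stop:
                  dual(end) = end
        • ok:
          recv[Bool] → send[Bool]
            recv[Unit] → send[Unit]
              dual(X) = X
    • ok:
      select{stop,more} → offer{stop,more}  (select→offer)
        • stop:
          offer{done,retry} → select{done,retry}  (&→⊕)
            • done:
              select{stop,ack} → offer{stop,ack}  (select→offer)
                • stop:
                  dual(X) = X
                • ack:
                  dual(X) = X
            • retry:
              send[Bool] → recv[Bool]
                dual(end) = end
        • more:
          recv[Bool] → send[Bool]
            select{err,stop} → offer{err,stop}  (select→offer)
              • err:
                dual(X) = X
              • stop:
                dual(X) = X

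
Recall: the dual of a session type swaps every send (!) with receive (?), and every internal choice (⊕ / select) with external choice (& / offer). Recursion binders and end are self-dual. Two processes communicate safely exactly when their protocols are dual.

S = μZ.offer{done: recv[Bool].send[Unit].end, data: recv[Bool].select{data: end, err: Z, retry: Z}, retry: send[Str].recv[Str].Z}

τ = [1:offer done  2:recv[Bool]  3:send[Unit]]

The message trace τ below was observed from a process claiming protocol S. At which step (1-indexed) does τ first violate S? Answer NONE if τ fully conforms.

NONE

@1 offer done  ok  cont: recv[Bool].send[Unit].end
@2 recv[Bool]  ok  cont: send[Unit].end
@3 send[Unit]  ok  cont: end
trace exhausted — no violation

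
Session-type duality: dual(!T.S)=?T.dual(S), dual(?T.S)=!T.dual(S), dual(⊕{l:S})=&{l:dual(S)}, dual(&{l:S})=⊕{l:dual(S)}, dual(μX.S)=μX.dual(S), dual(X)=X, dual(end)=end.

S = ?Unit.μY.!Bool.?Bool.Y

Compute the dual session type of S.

!Unit.μY.?Bool.!Bool.Y

?Unit → !Unit
  μY → μY  (rec unchanged)
    !Bool → ?Bool
      ?Bool → !Bool
        Y ↦ Y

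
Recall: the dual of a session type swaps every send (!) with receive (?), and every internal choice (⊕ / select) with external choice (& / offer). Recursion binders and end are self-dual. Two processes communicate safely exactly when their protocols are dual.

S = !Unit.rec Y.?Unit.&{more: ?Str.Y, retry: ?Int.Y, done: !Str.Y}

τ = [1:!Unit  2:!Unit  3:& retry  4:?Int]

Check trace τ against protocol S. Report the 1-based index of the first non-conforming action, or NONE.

@1 !Unit  match  cont: rec Y.…
@2 got !Unit, protocol expects ?Unit  ✗

2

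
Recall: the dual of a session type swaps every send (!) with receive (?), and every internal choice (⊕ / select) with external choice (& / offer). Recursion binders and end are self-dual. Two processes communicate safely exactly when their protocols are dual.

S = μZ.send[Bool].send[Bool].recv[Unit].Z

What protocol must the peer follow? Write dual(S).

μZ.recv[Bool].recv[Bool].send[Unit].Z

μZ ↦ μZ  (μ self-dual)
  send[Bool] ↦ recv[Bool]
    send[Bool] ↦ recv[Bool]
      recv[Unit] ↦ send[Unit]
        Z ↦ Z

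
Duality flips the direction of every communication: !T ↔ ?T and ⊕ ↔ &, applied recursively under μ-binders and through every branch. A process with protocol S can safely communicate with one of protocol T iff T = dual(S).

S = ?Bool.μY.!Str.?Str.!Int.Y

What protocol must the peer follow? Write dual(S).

!Bool.μY.?Str.!Str.?Int.Y

?Bool = !Bool
  μY = μY  (μ self-dual)
    !Str = ?Str
      ?Str = !Str
        !Int = ?Int
          Y ↦ Y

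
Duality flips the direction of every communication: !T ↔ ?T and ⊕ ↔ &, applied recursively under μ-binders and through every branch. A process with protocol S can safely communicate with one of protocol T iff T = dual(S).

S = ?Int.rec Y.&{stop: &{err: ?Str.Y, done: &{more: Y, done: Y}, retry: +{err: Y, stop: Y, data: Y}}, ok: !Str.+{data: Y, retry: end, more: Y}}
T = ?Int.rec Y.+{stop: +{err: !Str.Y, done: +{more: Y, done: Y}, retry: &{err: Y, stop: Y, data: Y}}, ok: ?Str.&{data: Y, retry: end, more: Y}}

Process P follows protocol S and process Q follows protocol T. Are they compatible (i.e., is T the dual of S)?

?Int | ?Int  ✗ same direction on both sides — not dual

NO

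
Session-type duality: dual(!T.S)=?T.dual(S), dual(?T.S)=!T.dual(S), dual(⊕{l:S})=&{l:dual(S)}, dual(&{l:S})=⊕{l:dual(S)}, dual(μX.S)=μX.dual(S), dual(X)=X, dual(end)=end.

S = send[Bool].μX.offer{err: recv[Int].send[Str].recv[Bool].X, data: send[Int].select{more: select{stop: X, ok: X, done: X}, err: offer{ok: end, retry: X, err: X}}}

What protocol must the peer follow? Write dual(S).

send[Bool] = recv[Bool]
  μX = μX  (binder kept)
    offer{err,data} = select{err,data}  (offer→select)
      case err:
        recv[Int] = send[Int]
          send[Str] = recv[Str]
            recv[Bool] = send[Bool]
              X self-dual
      case data:
        send[Int] = recv[Int]
          select{more,err} = offer{more,err}  (internal→external)
            case more:
              select{stop,ok,done} = offer{stop,ok,done}  (internal→external)
                case stop:
                  X self-dual
                case ok:
                  X self-dual
                case done:
                  X self-dual
            case err:
              offer{ok,retry,err} = select{ok,retry,err}  (offer→select)
                case ok:
                  end self-dual
                case retry:
                  X self-dual
                case err:
                  X self-dual

recv[Bool].μX.select{err: send[Int].recv[Str].send[Bool].X, data: recv[Int].offer{more: offer{stop: X, ok: X, done: X}, err: select{ok: end, retry: X, err: X}}}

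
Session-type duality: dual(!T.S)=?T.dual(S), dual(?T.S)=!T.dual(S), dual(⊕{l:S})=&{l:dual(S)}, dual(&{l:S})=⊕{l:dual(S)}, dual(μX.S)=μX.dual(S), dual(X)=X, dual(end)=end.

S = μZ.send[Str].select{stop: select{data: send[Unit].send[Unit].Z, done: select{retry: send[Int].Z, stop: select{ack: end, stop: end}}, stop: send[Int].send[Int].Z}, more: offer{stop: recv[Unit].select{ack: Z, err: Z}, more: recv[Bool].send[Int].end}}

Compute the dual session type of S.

μZ ↦ μZ  (μ self-dual)
  send[Str] ↦ recv[Str]
    select{stop,more} ↦ offer{stop,more}  (select→offer)
      • stop:
        select{data,done,stop} ↦ offer{data,done,stop}  (select→offer)
          • data:
            send[Unit] ↦ recv[Unit]
              send[Unit] ↦ recv[Unit]
                Z self-dual
          • done:
            select{retry,stop} ↦ offer{retry,stop}  (select→offer)
              • retry:
                send[Int] ↦ recv[Int]
                  Z self-dual
              • stop:
                select{ack,stop} ↦ offer{ack,stop}  (select→offer)
                  • ack:
                    end self-dual
                  • stop:
                    end self-dual
          • stop:
            send[Int] ↦ recv[Int]
              send[Int] ↦ recv[Int]
                Z self-dual
      • more:
        offer{stop,more} ↦ select{stop,more}  (external→internal)
          • stop:
            recv[Unit] ↦ send[Unit]
              select{ack,err} ↦ offer{ack,err}  (select→offer)
                • ack:
                  Z self-dual
                • err:
                  Z self-dual
          • more:
            recv[Bool] ↦ send[Bool]
              send[Int] ↦ recv[Int]
                end self-dual

μZ.recv[Str].offer{stop: offer{data: recv[Unit].recv[Unit].Z, done: offer{retry: recv[Int].Z, stop: offer{ack: end, stop: end}}, stop: recv[Int].recv[Int].Z}, more: select{stop: send[Unit].offer{ack: Z, err: Z}, more: send[Bool].recv[Int].end}}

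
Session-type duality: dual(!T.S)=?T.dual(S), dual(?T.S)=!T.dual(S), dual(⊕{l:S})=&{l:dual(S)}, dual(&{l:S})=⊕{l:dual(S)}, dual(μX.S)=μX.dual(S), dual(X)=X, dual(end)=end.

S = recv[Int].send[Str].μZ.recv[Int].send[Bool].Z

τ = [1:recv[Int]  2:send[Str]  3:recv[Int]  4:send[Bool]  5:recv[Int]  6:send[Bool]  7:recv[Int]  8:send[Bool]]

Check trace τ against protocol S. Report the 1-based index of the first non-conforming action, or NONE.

@1 recv[Int]  match  cont: send[Str].μZ.…
@2 send[Str]  match  cont: μZ.…
@3 recv[Int]  match  cont: send[Bool].μZ.…
@4 send[Bool]  match  cont: μZ.…
@5 recv[Int]  match  cont: send[Bool].μZ.…
@6 send[Bool]  match  cont: μZ.…
@7 recv[Int]  match  cont: send[Bool].μZ.…
@8 send[Bool]  match  cont: μZ.…
all 8 steps conform

NONE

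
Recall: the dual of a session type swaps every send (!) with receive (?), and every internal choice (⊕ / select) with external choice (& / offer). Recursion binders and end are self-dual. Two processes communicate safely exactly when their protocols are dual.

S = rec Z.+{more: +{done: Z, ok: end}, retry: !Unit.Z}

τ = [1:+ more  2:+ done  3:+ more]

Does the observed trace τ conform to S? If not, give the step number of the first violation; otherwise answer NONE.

NONE

step 1: + more  ok  now at +{done: rec Z.…, ok: end}
step 2: + done  ok  now at rec Z.…
step 3: + more  ok  now at +{done: rec Z.…, ok: end}
all 3 steps conform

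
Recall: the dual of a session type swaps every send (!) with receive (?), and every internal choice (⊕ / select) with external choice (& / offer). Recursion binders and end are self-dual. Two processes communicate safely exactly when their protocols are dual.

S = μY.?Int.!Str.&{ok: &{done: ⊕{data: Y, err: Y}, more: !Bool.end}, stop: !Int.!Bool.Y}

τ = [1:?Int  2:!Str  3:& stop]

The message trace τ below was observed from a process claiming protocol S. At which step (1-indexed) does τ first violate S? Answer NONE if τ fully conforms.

@1 ?Int  match  residual = !Str.&{ok: &{done: ⊕{data: μY.…, err: μY.…}, more: !Bool.end}, stop: !Int.!Bool.μY.…}
@2 !Str  match  residual = &{ok: &{done: ⊕{data: μY.…, err: μY.…}, more: !Bool.end}, stop: !Int.!Bool.μY.…}
@3 & stop  match  residual = !Int.!Bool.μY.…
all 3 steps conform

NONE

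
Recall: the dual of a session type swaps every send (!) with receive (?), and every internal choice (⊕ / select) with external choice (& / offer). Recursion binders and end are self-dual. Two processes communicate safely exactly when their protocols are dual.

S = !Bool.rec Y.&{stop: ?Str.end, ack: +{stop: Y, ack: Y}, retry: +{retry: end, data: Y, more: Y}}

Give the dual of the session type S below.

?Bool.rec Y.+{stop: !Str.end, ack: &{stop: Y, ack: Y}, retry: &{retry: end, data: Y, more: Y}}

!Bool ↦ ?Bool
  rec Y ↦ rec Y  (binder kept)
    &{stop,ack,retry} ↦ +{stop,ack,retry}  (offer→select)
      case stop:
        ?Str ↦ !Str
          dual(end) = end
      case ack:
        +{stop,ack} ↦ &{stop,ack}  (select→offer)
          case stop:
            dual(Y) = Y
          case ack:
            dual(Y) = Y
      case retry:
        +{retry,data,more} ↦ &{retry,data,more}  (select→offer)
          case retry:
            dual(end) = end
          case data:
            dual(Y) = Y
          case more:
            dual(Y) = Y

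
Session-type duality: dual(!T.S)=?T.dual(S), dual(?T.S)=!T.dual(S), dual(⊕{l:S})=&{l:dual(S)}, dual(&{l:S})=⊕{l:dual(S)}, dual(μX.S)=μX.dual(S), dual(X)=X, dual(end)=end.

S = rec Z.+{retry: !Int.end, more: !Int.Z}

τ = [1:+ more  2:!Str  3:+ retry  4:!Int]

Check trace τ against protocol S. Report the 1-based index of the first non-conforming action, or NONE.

2

step 1: + more  ✓  now at !Int.rec Z.…
step 2: got !Str, protocol expects !Int  ✗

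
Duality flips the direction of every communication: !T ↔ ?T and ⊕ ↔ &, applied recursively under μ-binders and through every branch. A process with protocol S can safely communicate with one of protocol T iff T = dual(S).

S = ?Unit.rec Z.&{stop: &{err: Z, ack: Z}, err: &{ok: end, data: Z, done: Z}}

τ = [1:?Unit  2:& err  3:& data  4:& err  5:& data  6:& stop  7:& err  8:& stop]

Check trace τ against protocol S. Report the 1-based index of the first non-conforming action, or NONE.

@1 ?Unit  match  cont: rec Z.…
@2 & err  match  cont: &{ok: end, data: rec Z.…, done: rec Z.…}
@3 & data  match  cont: rec Z.…
@4 & err  match  cont: &{ok: end, data: rec Z.…, done: rec Z.…}
@5 & data  match  cont: rec Z.…
@6 & stop  match  cont: &{err: rec Z.…, ack: rec Z.…}
@7 & err  match  cont: rec Z.…
@8 & stop  match  cont: &{err: rec Z.…, ack: rec Z.…}
all 8 steps conform

NONE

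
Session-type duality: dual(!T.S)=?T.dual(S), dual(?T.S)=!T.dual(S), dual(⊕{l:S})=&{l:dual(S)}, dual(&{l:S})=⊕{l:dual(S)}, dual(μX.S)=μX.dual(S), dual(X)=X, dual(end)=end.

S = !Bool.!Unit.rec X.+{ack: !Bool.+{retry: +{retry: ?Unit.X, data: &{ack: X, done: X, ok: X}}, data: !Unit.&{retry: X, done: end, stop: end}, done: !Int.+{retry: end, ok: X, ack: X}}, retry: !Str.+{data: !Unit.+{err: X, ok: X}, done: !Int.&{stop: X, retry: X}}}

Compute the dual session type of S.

?Bool.?Unit.rec X.&{ack: ?Bool.&{retry: &{retry: !Unit.X, data: +{ack: X, done: X, ok: X}}, data: ?Unit.+{retry: X, done: end, stop: end}, done: ?Int.&{retry: end, ok: X, ack: X}}, retry: ?Str.&{data: ?Unit.&{err: X, ok: X}, done: ?Int.+{stop: X, retry: X}}}

!Bool = ?Bool
  !Unit = ?Unit
    rec X = rec X  (μ self-dual)
      +{ack,retry} = &{ack,retry}  (internal→external)
        case ack:
          !Bool = ?Bool
            +{retry,data,done} = &{retry,data,done}  (internal→external)
              case retry:
                +{retry,data} = &{retry,data}  (internal→external)
                  case retry:
                    ?Unit = !Unit
                      X self-dual
                  case data:
                    &{ack,done,ok} = +{ack,done,ok}  (&→⊕)
                      case ack:
                        X self-dual
                      case done:
                        X self-dual
                      case ok:
                        X self-dual
              case data:
                !Unit = ?Unit
                  &{retry,done,stop} = +{retry,done,stop}  (&→⊕)
                    case retry:
                      X self-dual
                    case done:
                      end self-dual
                    case stop:
                      end self-dual
              case done:
                !Int = ?Int
                  +{retry,ok,ack} = &{retry,ok,ack}  (internal→external)
                    case retry:
                      end self-dual
                    case ok:
                      X self-dual
                    case ack:
                      X self-dual
        case retry:
          !Str = ?Str
            +{data,done} = &{data,done}  (internal→external)
              case data:
                !Unit = ?Unit
                  +{err,ok} = &{err,ok}  (internal→external)
                    case err:
                      X self-dual
                    case ok:
                      X self-dual
              case done:
                !Int = ?Int
                  &{stop,retry} = +{stop,retry}  (&→⊕)
                    case stop:
                      X self-dual
                    case retry:
                      X self-dual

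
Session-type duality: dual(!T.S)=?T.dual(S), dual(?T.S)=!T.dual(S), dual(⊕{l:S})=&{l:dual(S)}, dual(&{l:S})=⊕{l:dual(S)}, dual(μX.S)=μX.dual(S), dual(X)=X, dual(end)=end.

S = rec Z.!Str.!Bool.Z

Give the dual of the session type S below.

rec Z = rec Z  (binder kept)
  !Str = ?Str
    !Bool = ?Bool
      Z ↦ Z

rec Z.?Str.?Bool.Z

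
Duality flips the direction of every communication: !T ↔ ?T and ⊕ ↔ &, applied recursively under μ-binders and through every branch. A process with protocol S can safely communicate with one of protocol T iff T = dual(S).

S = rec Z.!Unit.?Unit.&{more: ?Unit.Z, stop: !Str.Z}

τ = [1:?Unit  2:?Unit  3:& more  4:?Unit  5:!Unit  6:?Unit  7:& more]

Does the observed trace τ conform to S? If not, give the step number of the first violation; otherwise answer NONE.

1

@1 got ?Unit, protocol expects !Unit  ✗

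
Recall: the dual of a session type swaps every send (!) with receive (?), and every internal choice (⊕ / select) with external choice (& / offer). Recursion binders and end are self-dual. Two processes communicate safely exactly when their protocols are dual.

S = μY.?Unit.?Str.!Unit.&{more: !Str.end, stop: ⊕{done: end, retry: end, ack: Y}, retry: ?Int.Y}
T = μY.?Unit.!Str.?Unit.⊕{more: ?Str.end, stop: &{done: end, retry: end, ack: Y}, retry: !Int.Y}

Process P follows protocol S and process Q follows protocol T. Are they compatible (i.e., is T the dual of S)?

μY | μY  ok (binder kept)
  ?Unit | ?Unit  ✗ same direction on both sides — not dual

NO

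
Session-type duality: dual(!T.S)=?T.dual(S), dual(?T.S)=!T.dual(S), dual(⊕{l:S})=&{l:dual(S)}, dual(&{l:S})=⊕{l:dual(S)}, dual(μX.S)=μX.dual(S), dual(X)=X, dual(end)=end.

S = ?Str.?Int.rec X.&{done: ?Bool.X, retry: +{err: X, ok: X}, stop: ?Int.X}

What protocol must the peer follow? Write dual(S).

?Str ↦ !Str
  ?Int ↦ !Int
    rec X ↦ rec X  (rec unchanged)
      &{done,retry,stop} ↦ +{done,retry,stop}  (offer→select)
        [done]
          ?Bool ↦ !Bool
            X self-dual
        [retry]
          +{err,ok} ↦ &{err,ok}  (select→offer)
            [err]
              X self-dual
            [ok]
              X self-dual
        [stop]
          ?Int ↦ !Int
            X self-dual

!Str.!Int.rec X.+{done: !Bool.X, retry: &{err: X, ok: X}, stop: !Int.X}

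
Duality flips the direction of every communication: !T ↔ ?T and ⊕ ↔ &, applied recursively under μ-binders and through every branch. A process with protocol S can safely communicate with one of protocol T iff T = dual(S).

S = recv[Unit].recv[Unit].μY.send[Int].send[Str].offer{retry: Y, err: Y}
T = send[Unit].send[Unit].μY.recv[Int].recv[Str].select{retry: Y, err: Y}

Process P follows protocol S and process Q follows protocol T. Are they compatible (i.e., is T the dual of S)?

recv[Unit] vs send[Unit]  ✓
  recv[Unit] vs send[Unit]  ✓
    μY vs μY  ✓ (binder kept)
      send[Int] vs recv[Int]  ✓
        send[Str] vs recv[Str]  ✓
          offer{retry,err} vs select{retry,err}  ✓ label sets agree
            • retry:
              Y vs Y  ✓
            • err:
              Y vs Y  ✓

YES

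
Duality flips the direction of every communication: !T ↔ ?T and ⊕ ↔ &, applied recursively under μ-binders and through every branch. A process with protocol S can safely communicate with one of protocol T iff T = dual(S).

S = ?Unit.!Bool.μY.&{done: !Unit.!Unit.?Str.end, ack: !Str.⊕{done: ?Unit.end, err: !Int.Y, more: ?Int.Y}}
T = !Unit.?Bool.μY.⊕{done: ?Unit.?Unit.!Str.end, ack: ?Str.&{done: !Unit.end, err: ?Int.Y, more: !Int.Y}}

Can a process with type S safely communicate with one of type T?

YES

?Unit | !Unit  ok
  !Bool | ?Bool  ok
    μY | μY  ok (rec unchanged)
      &{done,ack} | ⊕{done,ack}  ok labels match
        case done:
          !Unit | ?Unit  ok
            !Unit | ?Unit  ok
              ?Str | !Str  ok
                end | end  ok
        case ack:
          !Str | ?Str  ok
            ⊕{done,err,more} | &{done,err,more}  ok labels match
              case done:
                ?Unit | !Unit  ok
                  end | end  ok
              case err:
                !Int | ?Int  ok
                  Y | Y  ok
              case more:
                ?Int | !Int  ok
                  Y | Y  ok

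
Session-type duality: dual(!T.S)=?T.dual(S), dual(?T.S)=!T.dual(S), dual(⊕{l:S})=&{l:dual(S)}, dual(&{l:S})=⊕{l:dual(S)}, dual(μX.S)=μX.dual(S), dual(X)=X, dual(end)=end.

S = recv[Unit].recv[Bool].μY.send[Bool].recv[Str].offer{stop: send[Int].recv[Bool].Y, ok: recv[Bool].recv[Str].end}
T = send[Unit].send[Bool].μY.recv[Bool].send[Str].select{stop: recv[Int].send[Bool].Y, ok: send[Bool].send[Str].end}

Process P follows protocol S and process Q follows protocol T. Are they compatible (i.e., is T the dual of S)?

YES

recv[Unit] ‖ send[Unit]  ok
  recv[Bool] ‖ send[Bool]  ok
    μY ‖ μY  ok (rec unchanged)
      send[Bool] ‖ recv[Bool]  ok
        recv[Str] ‖ send[Str]  ok
          offer{stop,ok} ‖ select{stop,ok}  ok same labels
            • stop:
              send[Int] ‖ recv[Int]  ok
                recv[Bool] ‖ send[Bool]  ok
                  Y ‖ Y  ok
            • ok:
              recv[Bool] ‖ send[Bool]  ok
                recv[Str] ‖ send[Str]  ok
                  end ‖ end  ok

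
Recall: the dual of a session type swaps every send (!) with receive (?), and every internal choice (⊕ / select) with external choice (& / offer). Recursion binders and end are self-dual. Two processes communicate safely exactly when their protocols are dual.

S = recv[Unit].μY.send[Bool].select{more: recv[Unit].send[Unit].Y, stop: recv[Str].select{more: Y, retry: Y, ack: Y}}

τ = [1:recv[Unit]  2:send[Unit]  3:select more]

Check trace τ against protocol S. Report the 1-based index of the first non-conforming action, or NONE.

2

@1 recv[Unit]  ok  now at μY.…
@2 got send[Unit], protocol expects send[Bool]  ✗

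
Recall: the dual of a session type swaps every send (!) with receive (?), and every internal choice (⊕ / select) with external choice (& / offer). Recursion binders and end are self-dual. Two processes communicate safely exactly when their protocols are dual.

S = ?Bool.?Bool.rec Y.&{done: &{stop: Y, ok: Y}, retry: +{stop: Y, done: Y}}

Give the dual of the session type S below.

!Bool.!Bool.rec Y.+{done: +{stop: Y, ok: Y}, retry: &{stop: Y, done: Y}}

?Bool ↦ !Bool
  ?Bool ↦ !Bool
    rec Y ↦ rec Y  (μ self-dual)
      &{done,retry} ↦ +{done,retry}  (external→internal)
        case done:
          &{stop,ok} ↦ +{stop,ok}  (external→internal)
            case stop:
              Y self-dual
            case ok:
              Y self-dual
        case retry:
          +{stop,done} ↦ &{stop,done}  (internal→external)
            case stop:
              Y self-dual
            case done:
              Y self-dual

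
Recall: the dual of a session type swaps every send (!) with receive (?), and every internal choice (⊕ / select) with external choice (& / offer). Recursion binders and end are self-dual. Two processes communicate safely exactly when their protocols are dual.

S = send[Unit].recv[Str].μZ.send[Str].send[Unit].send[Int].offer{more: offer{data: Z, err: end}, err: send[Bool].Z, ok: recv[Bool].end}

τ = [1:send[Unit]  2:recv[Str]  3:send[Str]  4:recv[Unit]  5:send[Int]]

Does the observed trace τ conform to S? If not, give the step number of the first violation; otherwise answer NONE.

4

step 1: send[Unit]  ✓  cont: recv[Str].μZ.…
step 2: recv[Str]  ✓  cont: μZ.…
step 3: send[Str]  ✓  cont: send[Unit].send[Int].offer{more: offer{data: μZ.…, err: end}, err: send[Bool].μZ.…, ok: recv[Bool].end}
step 4: got recv[Unit], protocol expects send[Unit]  ✗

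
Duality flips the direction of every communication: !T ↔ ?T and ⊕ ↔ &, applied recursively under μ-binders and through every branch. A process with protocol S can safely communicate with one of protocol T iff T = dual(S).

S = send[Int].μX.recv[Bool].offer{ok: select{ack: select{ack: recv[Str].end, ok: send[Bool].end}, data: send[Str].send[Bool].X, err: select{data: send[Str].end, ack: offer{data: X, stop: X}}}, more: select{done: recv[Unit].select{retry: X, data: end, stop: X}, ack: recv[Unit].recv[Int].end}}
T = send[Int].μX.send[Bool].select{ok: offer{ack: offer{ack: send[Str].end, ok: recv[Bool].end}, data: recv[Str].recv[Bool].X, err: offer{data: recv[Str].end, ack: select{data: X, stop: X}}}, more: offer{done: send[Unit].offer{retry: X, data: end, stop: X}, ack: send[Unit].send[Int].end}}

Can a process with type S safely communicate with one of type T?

NO

send[Int] | send[Int]  ✗ same direction on both sides — not dual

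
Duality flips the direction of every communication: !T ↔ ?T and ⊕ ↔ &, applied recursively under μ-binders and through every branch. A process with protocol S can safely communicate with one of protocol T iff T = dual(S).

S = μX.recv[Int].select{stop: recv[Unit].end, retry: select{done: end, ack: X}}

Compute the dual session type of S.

μX.send[Int].offer{stop: send[Unit].end, retry: offer{done: end, ack: X}}

μX ↦ μX  (rec unchanged)
  recv[Int] ↦ send[Int]
    select{stop,retry} ↦ offer{stop,retry}  (⊕→&)
      [stop]
        recv[Unit] ↦ send[Unit]
          end self-dual
      [retry]
        select{done,ack} ↦ offer{done,ack}  (⊕→&)
          [done]
            end self-dual
          [ack]
            X self-dual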